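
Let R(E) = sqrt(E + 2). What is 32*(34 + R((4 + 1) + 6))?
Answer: 1088 + 32*sqrt(13) ≈ 1203.4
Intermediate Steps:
R(E) = sqrt(2 + E)
32*(34 + R((4 + 1) + 6)) = 32*(34 + sqrt(2 + ((4 + 1) + 6))) = 32*(34 + sqrt(2 + (5 + 6))) = 32*(34 + sqrt(2 + 11)) = 32*(34 + sqrt(13)) = 1088 + 32*sqrt(13)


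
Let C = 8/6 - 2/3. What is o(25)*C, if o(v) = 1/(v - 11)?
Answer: 1/21 ≈ 0.047619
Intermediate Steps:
o(v) = 1/(-11 + v)
C = ⅔ (C = 8*(⅙) - 2*⅓ = 4/3 - ⅔ = ⅔ ≈ 0.66667)
o(25)*C = (⅔)/(-11 + 25) = (⅔)/14 = (1/14)*(⅔) = 1/21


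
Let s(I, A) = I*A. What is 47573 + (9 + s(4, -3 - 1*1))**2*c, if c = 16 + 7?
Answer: 48700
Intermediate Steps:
s(I, A) = A*I
c = 23
47573 + (9 + s(4, -3 - 1*1))**2*c = 47573 + (9 + (-3 - 1*1)*4)**2*23 = 47573 + (9 + (-3 - 1)*4)**2*23 = 47573 + (9 - 4*4)**2*23 = 47573 + (9 - 16)**2*23 = 47573 + (-7)**2*23 = 47573 + 49*23 = 47573 + 1127 = 48700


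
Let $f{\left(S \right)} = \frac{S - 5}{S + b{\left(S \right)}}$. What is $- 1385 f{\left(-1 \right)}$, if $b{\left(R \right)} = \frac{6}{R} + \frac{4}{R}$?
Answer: $- \frac{8310}{11} \approx -755.45$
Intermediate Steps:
$b{\left(R \right)} = \frac{10}{R}$
$f{\left(S \right)} = \frac{-5 + S}{S + \frac{10}{S}}$ ($f{\left(S \right)} = \frac{S - 5}{S + \frac{10}{S}} = \frac{-5 + S}{S + \frac{10}{S}}$)
$- 1385 f{\left(-1 \right)} = - 1385 \left(- \frac{-5 - 1}{10 + \left(-1\right)^{2}}\right) = - 1385 \left(\left(-1\right) \frac{1}{10 + 1} \left(-6\right)\right) = - 1385 \left(\left(-1\right) \frac{1}{11} \left(-6\right)\right) = \left(-1385\right) \frac{6}{11} = - \frac{8310}{11}$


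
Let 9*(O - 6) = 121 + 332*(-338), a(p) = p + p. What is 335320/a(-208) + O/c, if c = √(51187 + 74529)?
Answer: -41915/52 - 12449*√31429/62858 ≈ -841.17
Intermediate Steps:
a(p) = 2*p
O = -12449 (O = 6 + (121 + 332*(-338))/9 = 6 + (121 - 112216)/9 = 6 + (⅑)*(-112095) = 6 - 12455 = -12449)
c = 2*√31429 (c = √125716 = 2*√31429 ≈ 354.56)
335320/a(-208) + O/c = 335320/((2*(-208))) - 12449*√31429/62858 = 335320/(-416) - 12449*√31429/62858 = 335320*(-1/416) - 12449*√31429/62858 = -41915/52 - 12449*√31429/62858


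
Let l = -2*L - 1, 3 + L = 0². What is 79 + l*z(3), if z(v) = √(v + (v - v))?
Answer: 79 + 5*√3 ≈ 87.660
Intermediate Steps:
L = -3 (L = -3 + 0² = -3 + 0 = -3)
z(v) = √v (z(v) = √(v + 0) = √v)
l = 5 (l = -2*(-3) - 1 = 6 - 1 = 5)
79 + l*z(3) = 79 + 5*√3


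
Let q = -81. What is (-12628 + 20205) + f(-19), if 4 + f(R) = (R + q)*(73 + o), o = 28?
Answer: -2527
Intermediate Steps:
f(R) = -8185 + 101*R (f(R) = -4 + (R - 81)*(73 + 28) = -4 + (-81 + R)*101 = -4 + (-8181 + 101*R) = -8185 + 101*R)
(-12628 + 20205) + f(-19) = (-12628 + 20205) + (-8185 + 101*(-19)) = 7577 + (-8185 - 1919) = 7577 - 10104 = -2527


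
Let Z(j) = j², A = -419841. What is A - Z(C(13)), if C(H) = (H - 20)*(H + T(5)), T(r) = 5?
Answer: -435717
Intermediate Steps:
C(H) = (-20 + H)*(5 + H) (C(H) = (H - 20)*(H + 5) = (-20 + H)*(5 + H))
A - Z(C(13)) = -419841 - (-100 + 13² - 15*13)² = -419841 - (-100 + 169 - 195)² = -419841 - 1*(-126)² = -419841 - 1*15876 = -419841 - 15876 = -435717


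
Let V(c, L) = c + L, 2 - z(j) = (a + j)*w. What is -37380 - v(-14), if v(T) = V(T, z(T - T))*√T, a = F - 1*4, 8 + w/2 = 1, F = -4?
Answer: -37380 + 124*I*√14 ≈ -37380.0 + 463.97*I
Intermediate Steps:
w = -14 (w = -16 + 2*1 = -16 + 2 = -14)
a = -8 (a = -4 - 1*4 = -4 - 4 = -8)
z(j) = -110 + 14*j (z(j) = 2 - (-8 + j)*(-14) = 2 - (112 - 14*j) = 2 + (-112 + 14*j) = -110 + 14*j)
V(c, L) = L + c
v(T) = √T*(-110 + T) (v(T) = ((-110 + 14*(T - T)) + T)*√T = ((-110 + 14*0) + T)*√T = ((-110 + 0) + T)*√T = (-110 + T)*√T = √T*(-110 + T))
-37380 - v(-14) = -37380 - √(-14)*(-110 - 14) = -37380 - I*√14*(-124) = -37380 - (-124)*I*√14 = -37380 + 124*I*√14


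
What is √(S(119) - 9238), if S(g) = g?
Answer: I*√9119 ≈ 95.493*I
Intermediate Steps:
√(S(119) - 9238) = √(119 - 9238) = √(-9119) = I*√9119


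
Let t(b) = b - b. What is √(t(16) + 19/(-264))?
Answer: I*√1254/132 ≈ 0.26827*I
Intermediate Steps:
t(b) = 0
√(t(16) + 19/(-264)) = √(0 + 19/(-264)) = √(0 + 19*(-1/264)) = √(0 - 19/264) = √(-19/264) = I*√1254/132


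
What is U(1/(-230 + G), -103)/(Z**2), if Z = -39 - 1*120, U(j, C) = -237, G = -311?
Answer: -79/8427 ≈ -0.0093746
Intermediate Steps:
Z = -159 (Z = -39 - 120 = -159)
U(1/(-230 + G), -103)/(Z**2) = -237/((-159)**2) = -237/25281 = -237*1/25281 = -79/8427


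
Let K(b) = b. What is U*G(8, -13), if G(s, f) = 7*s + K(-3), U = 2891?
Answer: 153223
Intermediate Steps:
G(s, f) = -3 + 7*s (G(s, f) = 7*s - 3 = -3 + 7*s)
U*G(8, -13) = 2891*(-3 + 7*8) = 2891*(-3 + 56) = 2891*53 = 153223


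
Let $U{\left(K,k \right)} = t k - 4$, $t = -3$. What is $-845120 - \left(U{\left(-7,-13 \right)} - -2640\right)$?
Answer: $-847795$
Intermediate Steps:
$U{\left(K,k \right)} = -4 - 3 k$ ($U{\left(K,k \right)} = - 3 k - 4 = -4 - 3 k$)
$-845120 - \left(U{\left(-7,-13 \right)} - -2640\right) = -845120 - \left(\left(-4 - -39\right) - -2640\right) = -845120 - \left(\left(-4 + 39\right) + 2640\right) = -845120 - \left(35 + 2640\right) = -845120 - 2675 = -847795$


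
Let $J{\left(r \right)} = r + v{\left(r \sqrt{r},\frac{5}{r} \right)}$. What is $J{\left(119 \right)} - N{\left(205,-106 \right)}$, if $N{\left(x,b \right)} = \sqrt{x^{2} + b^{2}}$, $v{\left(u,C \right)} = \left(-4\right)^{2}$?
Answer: $135 - \sqrt{53261} \approx -95.783$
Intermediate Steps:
$v{\left(u,C \right)} = 16$
$N{\left(x,b \right)} = \sqrt{b^{2} + x^{2}}$
$J{\left(r \right)} = 16 + r$ ($J{\left(r \right)} = r + 16 = 16 + r$)
$J{\left(119 \right)} - N{\left(205,-106 \right)} = \left(16 + 119\right) - \sqrt{\left(-106\right)^{2} + 205^{2}} = 135 - \sqrt{11236 + 42025} = 135 - \sqrt{53261}$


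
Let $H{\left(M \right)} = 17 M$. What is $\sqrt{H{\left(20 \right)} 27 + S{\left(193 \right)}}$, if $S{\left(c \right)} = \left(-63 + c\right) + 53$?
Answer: $\sqrt{9363} \approx 96.763$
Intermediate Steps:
$S{\left(c \right)} = -10 + c$
$\sqrt{H{\left(20 \right)} 27 + S{\left(193 \right)}} = \sqrt{17 \cdot 20 \cdot 27 + \left(-10 + 193\right)} = \sqrt{340 \cdot 27 + 183} = \sqrt{9180 + 183} = \sqrt{9363}$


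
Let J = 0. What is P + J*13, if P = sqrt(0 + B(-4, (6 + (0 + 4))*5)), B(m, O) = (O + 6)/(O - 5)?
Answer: 2*sqrt(70)/15 ≈ 1.1155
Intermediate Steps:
B(m, O) = (6 + O)/(-5 + O)
P = 2*sqrt(70)/15 (P = sqrt(0 + (6 + (6 + (0 + 4))*5)/(-5 + (6 + (0 + 4))*5)) = sqrt(0 + (6 + (6 + 4)*5)/(-5 + (6 + 4)*5)) = sqrt(0 + (6 + 10*5)/(-5 + 10*5)) = sqrt(0 + (6 + 50)/(-5 + 50)) = sqrt(0 + 56/45) = sqrt(56/45) = 2*sqrt(70)/15 ≈ 1.1155)
P + J*13 = 2*sqrt(70)/15 + 0*13 = 2*sqrt(70)/15 + 0 = 2*sqrt(70)/15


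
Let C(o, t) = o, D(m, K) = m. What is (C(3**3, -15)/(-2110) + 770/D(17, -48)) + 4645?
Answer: 168240391/35870 ≈ 4690.3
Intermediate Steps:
(C(3**3, -15)/(-2110) + 770/D(17, -48)) + 4645 = (3**3/(-2110) + 770/17) + 4645 = (27*(-1/2110) + 770*(1/17)) + 4645 = (-27/2110 + 770/17) + 4645 = 1624241/35870 + 4645 = 168240391/35870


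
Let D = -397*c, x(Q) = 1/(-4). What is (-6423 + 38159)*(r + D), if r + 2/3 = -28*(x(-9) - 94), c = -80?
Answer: 3274996520/3 ≈ 1.0917e+9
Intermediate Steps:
x(Q) = -1/4
r = 7915/3 (r = -2/3 - 28*(-1/4 - 94) = -2/3 - 28*(-377/4) = -2/3 + 2639 = 7915/3 ≈ 2638.3)
D = 31760 (D = -397*(-80) = 31760)
(-6423 + 38159)*(r + D) = (-6423 + 38159)*(7915/3 + 31760) = 31736*(103195/3) = 3274996520/3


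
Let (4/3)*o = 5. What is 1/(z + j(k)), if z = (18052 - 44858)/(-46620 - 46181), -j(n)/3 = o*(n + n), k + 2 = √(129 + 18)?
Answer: -1560115102604/2492928894664871 - 5425576128630*√3/2492928894664871 ≈ -0.0043954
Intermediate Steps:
o = 15/4 (o = (¾)*5 = 15/4 ≈ 3.7500)
k = -2 + 7*√3 (k = -2 + √(129 + 18) = -2 + √147 = -2 + 7*√3 ≈ 10.124)
j(n) = -45*n/2 (j(n) = -45*(n + n)/4 = -45*2*n/4 = -45*n/2)
z = 26806/92801 (z = -26806/(-92801) = -26806*(-1/92801) = 26806/92801 ≈ 0.28885)
1/(z + j(k)) = 1/(26806/92801 - 45*(-2 + 7*√3)/2) = 1/(26806/92801 + (45 - 315*√3/2)) = 1/(4202851/92801 - 315*√3/2)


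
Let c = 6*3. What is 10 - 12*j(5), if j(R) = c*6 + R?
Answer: -1346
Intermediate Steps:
c = 18
j(R) = 108 + R (j(R) = 18*6 + R = 108 + R)
10 - 12*j(5) = 10 - 12*(108 + 5) = 10 - 12*113 = 10 - 1356 = -1346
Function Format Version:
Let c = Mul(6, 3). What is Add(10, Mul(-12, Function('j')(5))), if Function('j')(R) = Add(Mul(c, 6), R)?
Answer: -1346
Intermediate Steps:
c = 18
Function('j')(R) = Add(108, R) (Function('j')(R) = Add(Mul(18, 6), R) = Add(108, R))
Add(10, Mul(-12, Function('j')(5))) = Add(10, Mul(-12, Add(108, 5))) = Add(10, Mul(-12, 113)) = Add(10, -1356) = -1346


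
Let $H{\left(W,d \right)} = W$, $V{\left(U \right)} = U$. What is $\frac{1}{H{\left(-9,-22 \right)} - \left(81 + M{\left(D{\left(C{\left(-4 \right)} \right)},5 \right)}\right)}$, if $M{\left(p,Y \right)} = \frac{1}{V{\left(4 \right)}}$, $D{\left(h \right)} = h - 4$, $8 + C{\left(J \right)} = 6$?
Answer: $- \frac{4}{361} \approx -0.01108$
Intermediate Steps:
$C{\left(J \right)} = -2$ ($C{\left(J \right)} = -8 + 6 = -2$)
$D{\left(h \right)} = -4 + h$
$M{\left(p,Y \right)} = \frac{1}{4}$
$\frac{1}{H{\left(-9,-22 \right)} - \left(81 + M{\left(D{\left(C{\left(-4 \right)} \right)},5 \right)}\right)} = \frac{1}{-9 - \frac{325}{4}} = \frac{1}{- \frac{361}{4}} = - \frac{4}{361}$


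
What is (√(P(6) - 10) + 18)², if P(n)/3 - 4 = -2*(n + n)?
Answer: (18 + I*√70)² ≈ 254.0 + 301.2*I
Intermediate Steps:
P(n) = 12 - 12*n (P(n) = 12 + 3*(-2*(n + n)) = 12 + 3*(-4*n) = 12 - 12*n)
(√(P(6) - 10) + 18)² = (√((12 - 12*6) - 10) + 18)² = (√((12 - 72) - 10) + 18)² = (√(-60 - 10) + 18)² = (√(-70) + 18)² = (I*√70 + 18)² = (18 + I*√70)²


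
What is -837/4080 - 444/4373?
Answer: -1823907/5947280 ≈ -0.30668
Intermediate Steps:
-837/4080 - 444/4373 = -837*1/4080 - 444*1/4373 = -279/1360 - 444/4373 = -1823907/5947280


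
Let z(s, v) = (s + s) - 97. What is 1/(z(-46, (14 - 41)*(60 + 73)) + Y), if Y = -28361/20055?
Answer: -20055/3818756 ≈ -0.0052517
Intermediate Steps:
z(s, v) = -97 + 2*s (z(s, v) = 2*s - 97 = -97 + 2*s)
Y = -28361/20055 (Y = -28361*1/20055 = -28361/20055 ≈ -1.4142)
1/(z(-46, (14 - 41)*(60 + 73)) + Y) = 1/((-97 + 2*(-46)) - 28361/20055) = 1/((-97 - 92) - 28361/20055) = 1/(-189 - 28361/20055) = 1/(-3818756/20055) = -20055/3818756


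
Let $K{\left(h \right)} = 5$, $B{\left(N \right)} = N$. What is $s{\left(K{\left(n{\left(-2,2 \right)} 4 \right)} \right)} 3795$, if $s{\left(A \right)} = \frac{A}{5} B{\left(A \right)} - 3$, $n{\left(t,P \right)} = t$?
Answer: $7590$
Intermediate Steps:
$s{\left(A \right)} = -3 + \frac{A^{2}}{5}$ ($s{\left(A \right)} = \frac{A}{5} A - 3 = \frac{A^{2}}{5} - 3 = -3 + \frac{A^{2}}{5}$)
$s{\left(K{\left(n{\left(-2,2 \right)} 4 \right)} \right)} 3795 = \left(-3 + \frac{5^{2}}{5}\right) 3795 = \left(-3 + \frac{1}{5} \cdot 25\right) 3795 = \left(-3 + 5\right) 3795 = 2 \cdot 3795 = 7590$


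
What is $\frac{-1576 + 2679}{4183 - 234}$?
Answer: $\frac{1103}{3949} \approx 0.27931$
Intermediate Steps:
$\frac{-1576 + 2679}{4183 - 234} = \frac{1103}{3949}$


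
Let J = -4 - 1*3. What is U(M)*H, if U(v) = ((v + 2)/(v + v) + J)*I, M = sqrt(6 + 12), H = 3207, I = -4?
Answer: 83382 - 2138*sqrt(2) ≈ 80358.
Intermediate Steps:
J = -7 (J = -4 - 3 = -7)
M = 3*sqrt(2) (M = sqrt(18) = 3*sqrt(2) ≈ 4.2426)
U(v) = 28 - 2*(2 + v)/v (U(v) = ((v + 2)/(v + v) - 7)*(-4) = ((2 + v)/((2*v)) - 7)*(-4) = ((2 + v)*(1/(2*v)) - 7)*(-4) = ((2 + v)/(2*v) - 7)*(-4) = (-7 + (2 + v)/(2*v))*(-4) = 28 - 2*(2 + v)/v)
U(M)*H = (26 - 4*sqrt(2)/6)*3207 = (26 - 2*sqrt(2)/3)*3207 = 83382 - 2138*sqrt(2)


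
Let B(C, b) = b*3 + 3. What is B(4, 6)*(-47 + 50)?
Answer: 63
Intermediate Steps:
B(C, b) = 3 + 3*b (B(C, b) = 3*b + 3 = 3 + 3*b)
B(4, 6)*(-47 + 50) = (3 + 3*6)*(-47 + 50) = (3 + 18)*3 = 21*3 = 63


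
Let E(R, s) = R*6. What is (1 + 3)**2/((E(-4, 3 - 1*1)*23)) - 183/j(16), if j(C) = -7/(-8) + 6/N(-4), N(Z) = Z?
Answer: 101006/345 ≈ 292.77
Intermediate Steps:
E(R, s) = 6*R
j(C) = -5/8 (j(C) = -7/(-8) + 6/(-4) = -7*(-1/8) + 6*(-1/4) = 7/8 - 3/2 = -5/8)
(1 + 3)**2/((E(-4, 3 - 1*1)*23)) - 183/j(16) = (1 + 3)**2/(((6*(-4))*23)) - 183/(-5/8) = 4**2/((-24*23)) - 183*(-8/5) = 16/(-552) + 1464/5 = 16*(-1/552) + 1464/5 = -2/69 + 1464/5 = 101006/345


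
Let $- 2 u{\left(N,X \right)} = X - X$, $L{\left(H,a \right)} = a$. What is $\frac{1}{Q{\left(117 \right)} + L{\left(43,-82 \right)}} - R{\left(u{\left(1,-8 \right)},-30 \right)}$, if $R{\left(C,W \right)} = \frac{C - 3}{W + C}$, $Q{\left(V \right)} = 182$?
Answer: $- \frac{9}{100} \approx -0.09$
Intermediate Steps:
$u{\left(N,X \right)} = 0$ ($u{\left(N,X \right)} = - \frac{X - X}{2} = \left(- \frac{1}{2}\right) 0 = 0$)
$R{\left(C,W \right)} = \frac{-3 + C}{C + W}$
$\frac{1}{Q{\left(117 \right)} + L{\left(43,-82 \right)}} - R{\left(u{\left(1,-8 \right)},-30 \right)} = \frac{1}{182 - 82} - \frac{-3 + 0}{0 - 30} = \frac{1}{100} - \frac{1}{-30} \left(-3\right) = \frac{1}{100} - \left(- \frac{1}{30}\right) \left(-3\right) = \frac{1}{100} - \frac{1}{10} = - \frac{9}{100}$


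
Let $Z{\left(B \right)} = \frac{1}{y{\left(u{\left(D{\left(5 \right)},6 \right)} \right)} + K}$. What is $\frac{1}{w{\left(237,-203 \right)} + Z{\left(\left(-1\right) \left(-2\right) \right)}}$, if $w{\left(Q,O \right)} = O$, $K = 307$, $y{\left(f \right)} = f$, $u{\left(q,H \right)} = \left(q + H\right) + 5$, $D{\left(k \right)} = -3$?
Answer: $- \frac{315}{63944} \approx -0.0049262$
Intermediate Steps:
$u{\left(q,H \right)} = 5 + H + q$ ($u{\left(q,H \right)} = \left(H + q\right) + 5 = 5 + H + q$)
$Z{\left(B \right)} = \frac{1}{315}$ ($Z{\left(B \right)} = \frac{1}{\left(5 + 6 - 3\right) + 307} = \frac{1}{8 + 307} = \frac{1}{315}$)
$\frac{1}{w{\left(237,-203 \right)} + Z{\left(\left(-1\right) \left(-2\right) \right)}} = \frac{1}{-203 + \frac{1}{315}} = \frac{1}{- \frac{63944}{315}} = - \frac{315}{63944}$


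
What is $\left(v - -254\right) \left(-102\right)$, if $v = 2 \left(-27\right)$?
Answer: $-20400$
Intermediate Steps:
$v = -54$
$\left(v - -254\right) \left(-102\right) = \left(-54 - -254\right) \left(-102\right) = \left(-54 + 254\right) \left(-102\right) = 200 \left(-102\right) = -20400$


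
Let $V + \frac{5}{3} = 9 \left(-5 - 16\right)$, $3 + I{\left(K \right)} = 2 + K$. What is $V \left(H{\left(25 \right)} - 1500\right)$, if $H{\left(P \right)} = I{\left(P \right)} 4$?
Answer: $267696$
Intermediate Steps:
$I{\left(K \right)} = -1 + K$ ($I{\left(K \right)} = -3 + \left(2 + K\right) = -1 + K$)
$V = - \frac{572}{3}$ ($V = - \frac{5}{3} + 9 \left(-5 - 16\right) = - \frac{5}{3} + 9 \left(-21\right) = - \frac{5}{3} - 189 = - \frac{572}{3} \approx -190.67$)
$H{\left(P \right)} = -4 + 4 P$ ($H{\left(P \right)} = \left(-1 + P\right) 4 = -4 + 4 P$)
$V \left(H{\left(25 \right)} - 1500\right) = - \frac{572 \left(\left(-4 + 4 \cdot 25\right) - 1500\right)}{3} = - \frac{572 \left(\left(-4 + 100\right) - 1500\right)}{3} = - \frac{572 \left(96 - 1500\right)}{3} = \left(- \frac{572}{3}\right) \left(-1404\right) = 267696$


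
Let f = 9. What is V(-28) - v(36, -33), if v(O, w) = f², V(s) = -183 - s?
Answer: -236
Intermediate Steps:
v(O, w) = 81 (v(O, w) = 9² = 81)
V(-28) - v(36, -33) = (-183 - 1*(-28)) - 1*81 = (-183 + 28) - 81 = -155 - 81 = -236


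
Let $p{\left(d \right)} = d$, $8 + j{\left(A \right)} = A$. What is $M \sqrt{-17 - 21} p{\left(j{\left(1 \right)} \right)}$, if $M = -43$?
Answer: $301 i \sqrt{38} \approx 1855.5 i$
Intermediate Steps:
$j{\left(A \right)} = -8 + A$
$M \sqrt{-17 - 21} p{\left(j{\left(1 \right)} \right)} = - 43 \sqrt{-17 - 21} \left(-8 + 1\right) = - 43 \sqrt{-38} \left(-7\right) = - 43 i \sqrt{38} \left(-7\right) = 301 i \sqrt{38}$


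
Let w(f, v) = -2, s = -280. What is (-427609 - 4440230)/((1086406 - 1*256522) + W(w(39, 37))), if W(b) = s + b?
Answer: -540871/92178 ≈ -5.8677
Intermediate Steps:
W(b) = -280 + b
(-427609 - 4440230)/((1086406 - 1*256522) + W(w(39, 37))) = (-427609 - 4440230)/((1086406 - 1*256522) + (-280 - 2)) = -4867839/((1086406 - 256522) - 282) = -4867839/(829884 - 282) = -4867839/829602 = -4867839*1/829602 = -540871/92178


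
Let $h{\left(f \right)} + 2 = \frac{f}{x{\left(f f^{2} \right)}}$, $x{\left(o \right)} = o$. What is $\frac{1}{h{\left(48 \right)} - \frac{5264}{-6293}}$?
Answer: $- \frac{2071296}{2409085} \approx -0.85979$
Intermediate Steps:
$h{\left(f \right)} = -2 + \frac{1}{f^{2}}$ ($h{\left(f \right)} = -2 + \frac{f}{f f^{2}} = -2 + \frac{f}{f^{3}} = -2 + \frac{1}{f^{2}}$)
$\frac{1}{h{\left(48 \right)} - \frac{5264}{-6293}} = \frac{1}{\left(-2 + \frac{1}{2304}\right) - \frac{5264}{-6293}} = \frac{1}{\left(-2 + \frac{1}{2304}\right) - - \frac{752}{899}} = \frac{1}{- \frac{4607}{2304} + \frac{752}{899}} = \frac{1}{- \frac{2409085}{2071296}} = - \frac{2071296}{2409085}$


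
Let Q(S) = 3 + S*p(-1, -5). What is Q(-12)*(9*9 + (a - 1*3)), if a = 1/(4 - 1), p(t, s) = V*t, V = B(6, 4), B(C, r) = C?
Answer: 5875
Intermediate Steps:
V = 6
p(t, s) = 6*t
a = 1/3 ≈ 0.33333
Q(S) = 3 - 6*S (Q(S) = 3 + S*(6*(-1)) = 3 + S*(-6) = 3 - 6*S)
Q(-12)*(9*9 + (a - 1*3)) = (3 - 6*(-12))*(9*9 + (1/3 - 1*3)) = (3 + 72)*(81 + (1/3 - 3)) = 75*(81 - 8/3) = 75*(235/3) = 5875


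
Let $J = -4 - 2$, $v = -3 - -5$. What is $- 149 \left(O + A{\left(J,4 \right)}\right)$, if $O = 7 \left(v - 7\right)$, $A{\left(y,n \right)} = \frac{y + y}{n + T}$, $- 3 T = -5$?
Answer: $\frac{94019}{17} \approx 5530.5$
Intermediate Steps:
$T = \frac{5}{3}$ ($T = \left(- \frac{1}{3}\right) \left(-5\right) = \frac{5}{3} \approx 1.6667$)
$v = 2$ ($v = -3 + 5 = 2$)
$J = -6$
$A{\left(y,n \right)} = \frac{2 y}{\frac{5}{3} + n}$ ($A{\left(y,n \right)} = \frac{y + y}{n + \frac{5}{3}} = \frac{2 y}{\frac{5}{3} + n}$)
$O = -35$ ($O = 7 \left(2 - 7\right) = 7 \left(-5\right) = -35$)
$- 149 \left(O + A{\left(J,4 \right)}\right) = - 149 \left(-35 + 6 \left(-6\right) \frac{1}{5 + 3 \cdot 4}\right) = - 149 \left(-35 + 6 \left(-6\right) \frac{1}{5 + 12}\right) = - 149 \left(-35 + 6 \left(-6\right) \frac{1}{17}\right) = - 149 \left(-35 - \frac{36}{17}\right) = \left(-149\right) \left(- \frac{631}{17}\right) = \frac{94019}{17}$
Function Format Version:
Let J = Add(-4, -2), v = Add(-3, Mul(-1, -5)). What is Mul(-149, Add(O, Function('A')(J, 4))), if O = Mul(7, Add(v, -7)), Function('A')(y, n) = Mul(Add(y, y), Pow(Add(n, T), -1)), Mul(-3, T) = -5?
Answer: Rational(94019, 17) ≈ 5530.5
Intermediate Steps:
T = Rational(5, 3) (T = Mul(Rational(-1, 3), -5) = Rational(5, 3) ≈ 1.6667)
v = 2 (v = Add(-3, 5) = 2)
J = -6
Function('A')(y, n) = Mul(2, y, Pow(Add(Rational(5, 3), n), -1)) (Function('A')(y, n) = Mul(Add(y, y), Pow(Add(n, Rational(5, 3)), -1)) = Mul(Mul(2, y), Pow(Add(Rational(5, 3), n), -1)) = Mul(2, y, Pow(Add(Rational(5, 3), n), -1)))
O = -35 (O = Mul(7, Add(2, -7)) = Mul(7, -5) = -35)
Mul(-149, Add(O, Function('A')(J, 4))) = Mul(-149, Add(-35, Mul(6, -6, Pow(Add(5, Mul(3, 4)), -1)))) = Mul(-149, Add(-35, Mul(6, -6, Pow(Add(5, 12), -1)))) = Mul(-149, Add(-35, Mul(6, -6, Pow(17, -1)))) = Mul(-149, Add(-35, Mul(6, -6, Rational(1, 17)))) = Mul(-149, Add(-35, Rational(-36, 17))) = Mul(-149, Rational(-631, 17)) = Rational(94019, 17)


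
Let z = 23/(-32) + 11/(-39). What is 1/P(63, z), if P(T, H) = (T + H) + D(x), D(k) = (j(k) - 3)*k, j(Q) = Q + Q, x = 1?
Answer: 1248/76127 ≈ 0.016394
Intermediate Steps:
j(Q) = 2*Q
D(k) = k*(-3 + 2*k) (D(k) = (2*k - 3)*k = (-3 + 2*k)*k = k*(-3 + 2*k))
z = -1249/1248 (z = 23*(-1/32) + 11*(-1/39) = -23/32 - 11/39 = -1249/1248 ≈ -1.0008)
P(T, H) = -1 + H + T (P(T, H) = (T + H) + 1*(-3 + 2*1) = (H + T) + 1*(-3 + 2) = (H + T) + 1*(-1) = (H + T) - 1 = -1 + H + T)
1/P(63, z) = 1/(-1 - 1249/1248 + 63) = 1/(76127/1248) = 1248/76127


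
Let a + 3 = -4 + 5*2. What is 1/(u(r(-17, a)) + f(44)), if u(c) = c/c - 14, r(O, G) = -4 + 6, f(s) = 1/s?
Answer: -44/571 ≈ -0.077058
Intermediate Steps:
a = 3 (a = -3 + (-4 + 5*2) = -3 + (-4 + 10) = -3 + 6 = 3)
r(O, G) = 2
u(c) = -13 (u(c) = 1 - 14 = -13)
1/(u(r(-17, a)) + f(44)) = 1/(-13 + 1/44) = 1/(-571/44) = -44/571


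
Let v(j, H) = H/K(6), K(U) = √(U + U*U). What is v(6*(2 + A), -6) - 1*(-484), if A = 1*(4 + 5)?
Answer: 484 - √42/7 ≈ 483.07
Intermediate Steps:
A = 9 (A = 1*9 = 9)
K(U) = √(U + U²)
v(j, H) = H*√42/42 (v(j, H) = H/(√(6*(1 + 6))) = H/(√(6*7)) = H/(√42) = H*(√42/42) = H*√42/42)
v(6*(2 + A), -6) - 1*(-484) = (1/42)*(-6)*√42 - 1*(-484) = -√42/7 + 484 = 484 - √42/7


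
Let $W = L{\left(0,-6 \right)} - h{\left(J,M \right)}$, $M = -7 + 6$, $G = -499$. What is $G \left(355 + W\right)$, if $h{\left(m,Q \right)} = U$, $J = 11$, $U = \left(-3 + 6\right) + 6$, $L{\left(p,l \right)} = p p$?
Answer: $-172654$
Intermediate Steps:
$L{\left(p,l \right)} = p^{2}$
$M = -1$
$U = 9$ ($U = 3 + 6 = 9$)
$h{\left(m,Q \right)} = 9$
$W = -9$ ($W = 0^{2} - 9 = 0 - 9 = -9$)
$G \left(355 + W\right) = - 499 \left(355 - 9\right) = \left(-499\right) 346 = -172654$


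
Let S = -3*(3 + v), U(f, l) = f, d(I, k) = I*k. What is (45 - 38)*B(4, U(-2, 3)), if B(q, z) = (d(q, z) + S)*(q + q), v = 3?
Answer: -1456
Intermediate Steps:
S = -18 (S = -3*(3 + 3) = -3*6 = -18)
B(q, z) = 2*q*(-18 + q*z) (B(q, z) = (q*z - 18)*(q + q) = (-18 + q*z)*(2*q) = 2*q*(-18 + q*z))
(45 - 38)*B(4, U(-2, 3)) = (45 - 38)*(2*4*(-18 + 4*(-2))) = 7*(2*4*(-18 - 8)) = 7*(2*4*(-26)) = 7*(-208) = -1456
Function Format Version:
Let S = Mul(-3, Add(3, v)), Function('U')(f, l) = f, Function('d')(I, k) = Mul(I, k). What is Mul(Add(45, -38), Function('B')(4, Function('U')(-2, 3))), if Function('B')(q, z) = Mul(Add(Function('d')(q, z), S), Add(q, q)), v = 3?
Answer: -1456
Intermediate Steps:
S = -18 (S = Mul(-3, Add(3, 3)) = Mul(-3, 6) = -18)
Function('B')(q, z) = Mul(2, q, Add(-18, Mul(q, z))) (Function('B')(q, z) = Mul(Add(Mul(q, z), -18), Add(q, q)) = Mul(Add(-18, Mul(q, z)), Mul(2, q)) = Mul(2, q, Add(-18, Mul(q, z))))
Mul(Add(45, -38), Function('B')(4, Function('U')(-2, 3))) = Mul(Add(45, -38), Mul(2, 4, Add(-18, Mul(4, -2)))) = Mul(7, Mul(2, 4, Add(-18, -8))) = Mul(7, Mul(2, 4, -26)) = Mul(7, -208) = -1456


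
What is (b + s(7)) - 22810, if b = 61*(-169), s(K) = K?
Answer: -33112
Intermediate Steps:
b = -10309
(b + s(7)) - 22810 = (-10309 + 7) - 22810 = -10302 - 22810 = -33112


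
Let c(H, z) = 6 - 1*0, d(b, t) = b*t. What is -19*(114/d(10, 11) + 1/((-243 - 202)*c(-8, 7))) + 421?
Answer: 11786657/29370 ≈ 401.32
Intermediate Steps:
c(H, z) = 6 (c(H, z) = 6 + 0 = 6)
-19*(114/d(10, 11) + 1/((-243 - 202)*c(-8, 7))) + 421 = -19*(114/((10*11)) + 1/(-243 - 202*6)) + 421 = -19*(114/110 + (1/6)/(-445)) + 421 = -19*(114*(1/110) - 1/445*1/6) + 421 = -19*(57/55 - 1/2670) + 421 = -19*30427/29370 + 421 = -578113/29370 + 421 = 11786657/29370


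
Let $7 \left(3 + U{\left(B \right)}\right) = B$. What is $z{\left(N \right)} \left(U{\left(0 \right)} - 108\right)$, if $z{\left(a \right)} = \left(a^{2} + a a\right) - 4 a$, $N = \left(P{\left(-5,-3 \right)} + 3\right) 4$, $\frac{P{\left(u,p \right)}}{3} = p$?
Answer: $-138528$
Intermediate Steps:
$P{\left(u,p \right)} = 3 p$
$N = -24$ ($N = \left(3 \left(-3\right) + 3\right) 4 = \left(-9 + 3\right) 4 = \left(-6\right) 4 = -24$)
$z{\left(a \right)} = - 4 a + 2 a^{2}$ ($z{\left(a \right)} = \left(a^{2} + a^{2}\right) - 4 a = 2 a^{2} - 4 a = - 4 a + 2 a^{2}$)
$U{\left(B \right)} = -3 + \frac{B}{7}$
$z{\left(N \right)} \left(U{\left(0 \right)} - 108\right) = 2 \left(-24\right) \left(-2 - 24\right) \left(\left(-3 + \frac{1}{7} \cdot 0\right) - 108\right) = 2 \left(-24\right) \left(-26\right) \left(\left(-3 + 0\right) - 108\right) = 1248 \left(-3 - 108\right) = 1248 \left(-111\right) = -138528$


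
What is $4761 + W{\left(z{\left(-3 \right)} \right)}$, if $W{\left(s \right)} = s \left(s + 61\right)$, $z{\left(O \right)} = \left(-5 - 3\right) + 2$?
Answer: $4431$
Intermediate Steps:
$z{\left(O \right)} = -6$ ($z{\left(O \right)} = -8 + 2 = -6$)
$W{\left(s \right)} = s \left(61 + s\right)$
$4761 + W{\left(z{\left(-3 \right)} \right)} = 4761 - 6 \left(61 - 6\right) = 4761 - 330 = 4431$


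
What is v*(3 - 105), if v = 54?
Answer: -5508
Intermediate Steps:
v*(3 - 105) = 54*(3 - 105) = 54*(-102) = -5508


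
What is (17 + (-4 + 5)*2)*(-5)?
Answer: -95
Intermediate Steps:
(17 + (-4 + 5)*2)*(-5) = (17 + 1*2)*(-5) = (17 + 2)*(-5) = 19*(-5) = -95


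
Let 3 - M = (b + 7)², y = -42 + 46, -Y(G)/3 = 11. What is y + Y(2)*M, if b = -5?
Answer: 37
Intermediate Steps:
Y(G) = -33 (Y(G) = -3*11 = -33)
y = 4
M = -1 (M = 3 - (-5 + 7)² = 3 - 1*2² = 3 - 1*4 = 3 - 4 = -1)
y + Y(2)*M = 4 - 33*(-1) = 4 + 33 = 37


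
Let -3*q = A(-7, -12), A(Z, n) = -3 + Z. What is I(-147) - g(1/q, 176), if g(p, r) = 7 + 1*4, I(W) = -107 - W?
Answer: 29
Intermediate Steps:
q = 10/3 (q = -(-3 - 7)/3 = -⅓*(-10) = 10/3 ≈ 3.3333)
g(p, r) = 11 (g(p, r) = 7 + 4 = 11)
I(-147) - g(1/q, 176) = (-107 - 1*(-147)) - 1*11 = (-107 + 147) - 11 = 40 - 11 = 29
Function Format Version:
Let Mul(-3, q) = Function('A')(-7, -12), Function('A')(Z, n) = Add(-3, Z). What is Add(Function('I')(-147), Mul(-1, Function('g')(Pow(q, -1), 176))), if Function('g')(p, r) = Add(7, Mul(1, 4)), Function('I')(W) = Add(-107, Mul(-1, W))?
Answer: 29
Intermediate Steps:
q = Rational(10, 3) (q = Mul(Rational(-1, 3), Add(-3, -7)) = Mul(Rational(-1, 3), -10) = Rational(10, 3) ≈ 3.3333)
Function('g')(p, r) = 11 (Function('g')(p, r) = Add(7, 4) = 11)
Add(Function('I')(-147), Mul(-1, Function('g')(Pow(q, -1), 176))) = Add(Add(-107, Mul(-1, -147)), Mul(-1, 11)) = Add(Add(-107, 147), -11) = Add(40, -11) = 29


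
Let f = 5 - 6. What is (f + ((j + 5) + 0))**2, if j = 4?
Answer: 64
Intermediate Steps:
f = -1
(f + ((j + 5) + 0))**2 = (-1 + ((4 + 5) + 0))**2 = (-1 + (9 + 0))**2 = (-1 + 9)**2 = 8**2 = 64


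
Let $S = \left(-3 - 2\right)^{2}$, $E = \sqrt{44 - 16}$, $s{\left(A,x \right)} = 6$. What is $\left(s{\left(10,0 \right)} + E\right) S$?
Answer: $150 + 50 \sqrt{7} \approx 282.29$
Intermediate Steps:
$E = 2 \sqrt{7}$ ($E = \sqrt{28} = 2 \sqrt{7} \approx 5.2915$)
$S = 25$ ($S = \left(-5\right)^{2} = 25$)
$\left(s{\left(10,0 \right)} + E\right) S = \left(6 + 2 \sqrt{7}\right) 25 = 150 + 50 \sqrt{7}$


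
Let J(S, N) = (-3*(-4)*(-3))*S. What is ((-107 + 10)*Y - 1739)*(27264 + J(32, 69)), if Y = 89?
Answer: -270833664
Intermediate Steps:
J(S, N) = -36*S (J(S, N) = (12*(-3))*S = -36*S)
((-107 + 10)*Y - 1739)*(27264 + J(32, 69)) = ((-107 + 10)*89 - 1739)*(27264 - 36*32) = (-97*89 - 1739)*(27264 - 1152) = (-8633 - 1739)*26112 = -10372*26112 = -270833664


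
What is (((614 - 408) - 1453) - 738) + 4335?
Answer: 2350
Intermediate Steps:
(((614 - 408) - 1453) - 738) + 4335 = ((206 - 1453) - 738) + 4335 = (-1247 - 738) + 4335 = -1985 + 4335 = 2350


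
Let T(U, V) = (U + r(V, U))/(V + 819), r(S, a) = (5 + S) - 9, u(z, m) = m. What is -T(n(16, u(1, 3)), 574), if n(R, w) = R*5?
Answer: -650/1393 ≈ -0.46662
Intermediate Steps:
r(S, a) = -4 + S
n(R, w) = 5*R
T(U, V) = (-4 + U + V)/(819 + V) (T(U, V) = (U + (-4 + V))/(V + 819) = (-4 + U + V)/(819 + V))
-T(n(16, u(1, 3)), 574) = -(-4 + 5*16 + 574)/(819 + 574) = -(-4 + 80 + 574)/1393 = -650/1393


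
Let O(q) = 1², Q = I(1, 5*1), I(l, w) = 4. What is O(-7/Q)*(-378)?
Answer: -378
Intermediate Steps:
Q = 4
O(q) = 1
O(-7/Q)*(-378) = 1*(-378) = -378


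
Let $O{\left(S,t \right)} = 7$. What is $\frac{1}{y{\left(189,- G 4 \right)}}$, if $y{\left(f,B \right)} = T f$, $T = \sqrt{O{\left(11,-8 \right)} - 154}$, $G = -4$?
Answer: $- \frac{i \sqrt{3}}{3969} \approx - 0.00043639 i$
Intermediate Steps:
$T = 7 i \sqrt{3}$ ($T = \sqrt{7 - 154} = \sqrt{-147} = 7 i \sqrt{3} \approx 12.124 i$)
$y{\left(f,B \right)} = 7 i f \sqrt{3}$ ($y{\left(f,B \right)} = 7 i \sqrt{3} f = 7 i f \sqrt{3}$)
$\frac{1}{y{\left(189,- G 4 \right)}} = \frac{1}{7 i 189 \sqrt{3}} = \frac{1}{1323 i \sqrt{3}} = - \frac{i \sqrt{3}}{3969}$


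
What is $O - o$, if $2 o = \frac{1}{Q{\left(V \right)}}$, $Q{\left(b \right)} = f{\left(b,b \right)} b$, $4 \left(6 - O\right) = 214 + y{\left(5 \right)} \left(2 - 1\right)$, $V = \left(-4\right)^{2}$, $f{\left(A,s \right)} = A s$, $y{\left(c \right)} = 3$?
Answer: $- \frac{395265}{8192} \approx -48.25$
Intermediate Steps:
$V = 16$
$O = - \frac{193}{4}$ ($O = 6 - \frac{214 + 3 \left(2 - 1\right)}{4} = 6 - \frac{214 + 3 \cdot 1}{4} = 6 - \frac{214 + 3}{4} = 6 - \frac{217}{4} = - \frac{193}{4} \approx -48.25$)
$Q{\left(b \right)} = b^{3}$ ($Q{\left(b \right)} = b b b = b^{2} b = b^{3}$)
$o = \frac{1}{8192}$ ($o = \frac{1}{2 \cdot 16^{3}} = \frac{1}{2 \cdot 4096} = \frac{1}{2} \cdot \frac{1}{4096} = \frac{1}{8192} \approx 0.00012207$)
$O - o = - \frac{193}{4} - \frac{1}{8192} = - \frac{395265}{8192}$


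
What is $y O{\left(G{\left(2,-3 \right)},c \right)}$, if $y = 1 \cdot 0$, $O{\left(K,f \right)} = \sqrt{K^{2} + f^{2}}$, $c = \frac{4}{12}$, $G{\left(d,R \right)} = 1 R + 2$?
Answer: $0$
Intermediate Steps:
$G{\left(d,R \right)} = 2 + R$ ($G{\left(d,R \right)} = R + 2 = 2 + R$)
$c = \frac{1}{3}$ ($c = 4 \cdot \frac{1}{12} = \frac{1}{3} \approx 0.33333$)
$y = 0$
$y O{\left(G{\left(2,-3 \right)},c \right)} = 0 \sqrt{\left(2 - 3\right)^{2} + \left(\frac{1}{3}\right)^{2}} = 0 \sqrt{\left(-1\right)^{2} + \frac{1}{9}} = 0 \sqrt{1 + \frac{1}{9}} = 0 \sqrt{\frac{10}{9}} = 0 \frac{\sqrt{10}}{3} = 0$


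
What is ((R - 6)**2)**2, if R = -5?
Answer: 14641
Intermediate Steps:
((R - 6)**2)**2 = ((-5 - 6)**2)**2 = ((-11)**2)**2 = 121**2 = 14641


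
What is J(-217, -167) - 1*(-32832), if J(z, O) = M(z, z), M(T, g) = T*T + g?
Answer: 79704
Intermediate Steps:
M(T, g) = g + T² (M(T, g) = T² + g = g + T²)
J(z, O) = z + z²
J(-217, -167) - 1*(-32832) = -217*(1 - 217) - 1*(-32832) = -217*(-216) + 32832 = 46872 + 32832 = 79704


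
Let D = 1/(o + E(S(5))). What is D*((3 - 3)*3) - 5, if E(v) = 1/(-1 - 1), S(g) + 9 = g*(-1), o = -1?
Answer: -5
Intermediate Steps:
S(g) = -9 - g (S(g) = -9 + g*(-1) = -9 - g)
E(v) = -½ (E(v) = 1/(-2) = -½)
D = -⅔ (D = 1/(-1 - ½) = 1/(-3/2) = -⅔ ≈ -0.66667)
D*((3 - 3)*3) - 5 = -2*(3 - 3)*3/3 - 5 = -0*3 - 5 = -⅔*0 - 5 = 0 - 5 = -5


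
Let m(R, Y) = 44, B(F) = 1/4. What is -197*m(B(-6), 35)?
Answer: -8668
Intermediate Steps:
B(F) = 1/4
-197*m(B(-6), 35) = -197*44 = -8668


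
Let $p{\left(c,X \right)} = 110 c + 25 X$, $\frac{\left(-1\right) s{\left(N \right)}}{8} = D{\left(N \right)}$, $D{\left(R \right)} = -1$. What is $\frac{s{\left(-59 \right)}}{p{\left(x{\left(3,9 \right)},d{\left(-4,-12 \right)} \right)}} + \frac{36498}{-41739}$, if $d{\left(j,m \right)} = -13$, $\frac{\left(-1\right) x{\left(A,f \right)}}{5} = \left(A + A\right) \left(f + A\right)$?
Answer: $- \frac{485838854}{555476525} \approx -0.87463$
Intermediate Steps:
$x{\left(A,f \right)} = - 10 A \left(A + f\right)$ ($x{\left(A,f \right)} = - 5 \left(A + A\right) \left(f + A\right) = - 5 \cdot 2 A \left(A + f\right) = - 10 A \left(A + f\right)$)
$s{\left(N \right)} = 8$ ($s{\left(N \right)} = \left(-8\right) \left(-1\right) = 8$)
$p{\left(c,X \right)} = 25 X + 110 c$
$\frac{s{\left(-59 \right)}}{p{\left(x{\left(3,9 \right)},d{\left(-4,-12 \right)} \right)}} + \frac{36498}{-41739} = \frac{8}{25 \left(-13\right) + 110 \left(\left(-10\right) 3 \left(3 + 9\right)\right)} + \frac{36498}{-41739} = \frac{8}{-325 + 110 \left(\left(-10\right) 3 \cdot 12\right)} + 36498 \left(- \frac{1}{41739}\right) = \frac{8}{-325 + 110 \left(-360\right)} - \frac{12166}{13913} = \frac{8}{-325 - 39600} - \frac{12166}{13913} = \frac{8}{-39925} - \frac{12166}{13913} = 8 \left(- \frac{1}{39925}\right) - \frac{12166}{13913} = - \frac{8}{39925} - \frac{12166}{13913} = - \frac{485838854}{555476525}$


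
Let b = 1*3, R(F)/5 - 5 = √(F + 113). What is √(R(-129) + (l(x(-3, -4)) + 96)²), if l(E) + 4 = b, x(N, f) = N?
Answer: √(9050 + 20*I) ≈ 95.132 + 0.105*I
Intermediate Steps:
R(F) = 25 + 5*√(113 + F) (R(F) = 25 + 5*√(F + 113) = 25 + 5*√(113 + F))
b = 3
l(E) = -1 (l(E) = -4 + 3 = -1)
√(R(-129) + (l(x(-3, -4)) + 96)²) = √((25 + 5*√(113 - 129)) + (-1 + 96)²) = √((25 + 5*√(-16)) + 95²) = √((25 + 5*(4*I)) + 9025) = √((25 + 20*I) + 9025) = √(9050 + 20*I)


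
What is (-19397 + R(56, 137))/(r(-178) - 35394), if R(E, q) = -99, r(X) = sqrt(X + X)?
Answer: 86255178/156591949 + 4874*I*sqrt(89)/156591949 ≈ 0.55083 + 0.00029364*I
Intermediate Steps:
r(X) = sqrt(2)*sqrt(X) (r(X) = sqrt(2*X) = sqrt(2)*sqrt(X))
(-19397 + R(56, 137))/(r(-178) - 35394) = (-19397 - 99)/(sqrt(2)*sqrt(-178) - 35394) = -19496/(sqrt(2)*(I*sqrt(178)) - 35394) = -19496/(2*I*sqrt(89) - 35394) = -19496/(-35394 + 2*I*sqrt(89))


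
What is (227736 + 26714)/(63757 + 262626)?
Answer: 254450/326383 ≈ 0.77961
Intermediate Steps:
(227736 + 26714)/(63757 + 262626) = 254450/326383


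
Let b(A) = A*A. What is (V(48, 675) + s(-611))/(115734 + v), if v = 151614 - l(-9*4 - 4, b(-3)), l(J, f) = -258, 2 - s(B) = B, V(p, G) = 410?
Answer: 341/89202 ≈ 0.0038228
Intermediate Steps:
s(B) = 2 - B
b(A) = A²
v = 151872 (v = 151614 - 1*(-258) = 151614 + 258 = 151872)
(V(48, 675) + s(-611))/(115734 + v) = (410 + (2 - 1*(-611)))/(115734 + 151872) = (410 + (2 + 611))/267606 = (410 + 613)*(1/267606) = 1023*(1/267606) = 341/89202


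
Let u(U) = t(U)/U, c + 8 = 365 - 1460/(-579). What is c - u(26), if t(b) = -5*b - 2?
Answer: 2744333/7527 ≈ 364.60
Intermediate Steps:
t(b) = -2 - 5*b
c = 208163/579 (c = -8 + (365 - 1460/(-579)) = -8 + (365 - 1460*(-1/579)) = -8 + (365 + 1460/579) = -8 + 212795/579 = 208163/579 ≈ 359.52)
u(U) = (-2 - 5*U)/U
c - u(26) = 208163/579 - (-5 - 2/26) = 208163/579 - (-5 - 2*1/26) = 208163/579 - (-5 - 1/13) = 208163/579 - 1*(-66/13) = 208163/579 + 66/13 = 2744333/7527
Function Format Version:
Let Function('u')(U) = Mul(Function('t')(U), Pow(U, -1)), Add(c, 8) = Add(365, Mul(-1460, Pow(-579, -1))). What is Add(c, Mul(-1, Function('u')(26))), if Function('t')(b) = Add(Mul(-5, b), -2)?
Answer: Rational(2744333, 7527) ≈ 364.60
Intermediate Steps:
Function('t')(b) = Add(-2, Mul(-5, b))
c = Rational(208163, 579) (c = Add(-8, Add(365, Mul(-1460, Pow(-579, -1)))) = Add(-8, Add(365, Mul(-1460, Rational(-1, 579)))) = Add(-8, Add(365, Rational(1460, 579))) = Add(-8, Rational(212795, 579)) = Rational(208163, 579) ≈ 359.52)
Function('u')(U) = Mul(Pow(U, -1), Add(-2, Mul(-5, U))) (Function('u')(U) = Mul(Add(-2, Mul(-5, U)), Pow(U, -1)) = Mul(Pow(U, -1), Add(-2, Mul(-5, U))))
Add(c, Mul(-1, Function('u')(26))) = Add(Rational(208163, 579), Mul(-1, Add(-5, Mul(-2, Pow(26, -1))))) = Add(Rational(208163, 579), Mul(-1, Add(-5, Mul(-2, Rational(1, 26))))) = Add(Rational(208163, 579), Mul(-1, Add(-5, Rational(-1, 13)))) = Add(Rational(208163, 579), Mul(-1, Rational(-66, 13))) = Add(Rational(208163, 579), Rational(66, 13)) = Rational(2744333, 7527)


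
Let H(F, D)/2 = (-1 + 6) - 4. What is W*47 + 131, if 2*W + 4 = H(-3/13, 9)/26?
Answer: 1009/26 ≈ 38.808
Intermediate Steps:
H(F, D) = 2 (H(F, D) = 2*((-1 + 6) - 4) = 2*(5 - 4) = 2*1 = 2)
W = -51/26 (W = -2 + (2/26)/2 = -2 + (2*(1/26))/2 = -2 + (½)*(1/13) = -2 + 1/26 = -51/26 ≈ -1.9615)
W*47 + 131 = -51/26*47 + 131 = -2397/26 + 131 = 1009/26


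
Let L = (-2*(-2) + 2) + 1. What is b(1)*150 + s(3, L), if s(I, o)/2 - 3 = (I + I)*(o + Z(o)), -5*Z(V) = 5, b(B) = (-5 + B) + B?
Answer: -372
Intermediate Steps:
L = 7 (L = (4 + 2) + 1 = 6 + 1 = 7)
b(B) = -5 + 2*B
Z(V) = -1 (Z(V) = -⅕*5 = -1)
s(I, o) = 6 + 4*I*(-1 + o) (s(I, o) = 6 + 2*((I + I)*(o - 1)) = 6 + 2*((2*I)*(-1 + o)) = 6 + 2*(2*I*(-1 + o)) = 6 + 4*I*(-1 + o))
b(1)*150 + s(3, L) = (-5 + 2*1)*150 + (6 - 4*3 + 4*3*7) = (-5 + 2)*150 + (6 - 12 + 84) = -3*150 + 78 = -450 + 78 = -372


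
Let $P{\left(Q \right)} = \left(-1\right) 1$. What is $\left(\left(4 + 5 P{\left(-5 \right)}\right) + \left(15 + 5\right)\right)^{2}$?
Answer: $361$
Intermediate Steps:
$P{\left(Q \right)} = -1$
$\left(\left(4 + 5 P{\left(-5 \right)}\right) + \left(15 + 5\right)\right)^{2} = \left(\left(4 + 5 \left(-1\right)\right) + \left(15 + 5\right)\right)^{2} = \left(\left(4 - 5\right) + 20\right)^{2} = \left(-1 + 20\right)^{2} = 19^{2} = 361$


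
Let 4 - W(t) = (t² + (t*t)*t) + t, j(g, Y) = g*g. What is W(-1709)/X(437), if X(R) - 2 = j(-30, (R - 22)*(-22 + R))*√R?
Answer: -4988524861/176984998 + 1122418093725*√437/88492499 ≈ 2.6512e+5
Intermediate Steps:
j(g, Y) = g²
X(R) = 2 + 900*√R (X(R) = 2 + (-30)²*√R = 2 + 900*√R)
W(t) = 4 - t - t² - t³ (W(t) = 4 - ((t² + (t*t)*t) + t) = 4 - ((t² + t²*t) + t) = 4 - ((t² + t³) + t) = 4 - (t + t² + t³) = 4 + (-t - t² - t³) = 4 - t - t² - t³)
W(-1709)/X(437) = (4 - 1*(-1709) - 1*(-1709)² - 1*(-1709)³)/(2 + 900*√437) = (4 + 1709 - 1*2920681 - 1*(-4991443829))/(2 + 900*√437) = (4 + 1709 - 2920681 + 4991443829)/(2 + 900*√437) = 4988524861/(2 + 900*√437)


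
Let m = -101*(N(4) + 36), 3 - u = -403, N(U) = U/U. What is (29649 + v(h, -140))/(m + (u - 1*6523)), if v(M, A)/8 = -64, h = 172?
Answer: -29137/9854 ≈ -2.9569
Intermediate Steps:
v(M, A) = -512 (v(M, A) = 8*(-64) = -512)
N(U) = 1
u = 406 (u = 3 - 1*(-403) = 3 + 403 = 406)
m = -3737 (m = -101*(1 + 36) = -101*37 = -3737)
(29649 + v(h, -140))/(m + (u - 1*6523)) = (29649 - 512)/(-3737 + (406 - 1*6523)) = 29137/(-3737 + (406 - 6523)) = 29137/(-3737 - 6117) = 29137/(-9854) = 29137*(-1/9854) = -29137/9854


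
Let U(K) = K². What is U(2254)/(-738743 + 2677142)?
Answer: 5080516/1938399 ≈ 2.6210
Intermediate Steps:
U(2254)/(-738743 + 2677142) = 2254²/(-738743 + 2677142) = 5080516/1938399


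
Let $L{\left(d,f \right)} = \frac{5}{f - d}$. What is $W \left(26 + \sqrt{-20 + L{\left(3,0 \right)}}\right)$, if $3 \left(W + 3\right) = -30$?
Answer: $-338 - \frac{13 i \sqrt{195}}{3} \approx -338.0 - 60.512 i$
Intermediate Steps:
$W = -13$ ($W = -3 + \frac{1}{3} \left(-30\right) = -3 - 10 = -13$)
$W \left(26 + \sqrt{-20 + L{\left(3,0 \right)}}\right) = - 13 \left(26 + \sqrt{-20 - \frac{5}{3 - 0}}\right) = - 13 \left(26 + \sqrt{-20 - \frac{5}{3 + 0}}\right) = - 13 \left(26 + \sqrt{-20 - \frac{5}{3}}\right) = - 13 \left(26 + \sqrt{- \frac{65}{3}}\right) = - 13 \left(26 + \frac{i \sqrt{195}}{3}\right) = -338 - \frac{13 i \sqrt{195}}{3}$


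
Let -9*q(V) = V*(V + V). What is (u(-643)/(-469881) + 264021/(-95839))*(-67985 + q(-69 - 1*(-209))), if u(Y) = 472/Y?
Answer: 51935154960557028775/260605537895133 ≈ 1.9929e+5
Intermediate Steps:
q(V) = -2*V**2/9 (q(V) = -V*(V + V)/9 = -V*2*V/9 = -2*V**2/9)
(u(-643)/(-469881) + 264021/(-95839))*(-67985 + q(-69 - 1*(-209))) = ((472/(-643))/(-469881) + 264021/(-95839))*(-67985 - 2*(-69 - 1*(-209))**2/9) = ((472*(-1/643))*(-1/469881) + 264021*(-1/95839))*(-67985 - 2*(-69 + 209)**2/9) = (-472/643*(-1/469881) - 264021/95839)*(-67985 - 2/9*140**2) = (472/302133483 - 264021/95839)*(-67985 - 2/9*19600) = -79769539079135*(-67985 - 39200/9)/28956170877237 = -79769539079135/28956170877237*(-651065/9) = 51935154960557028775/260605537895133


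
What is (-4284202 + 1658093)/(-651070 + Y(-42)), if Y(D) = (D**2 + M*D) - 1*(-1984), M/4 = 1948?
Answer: 2626109/974586 ≈ 2.6946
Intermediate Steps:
M = 7792 (M = 4*1948 = 7792)
Y(D) = 1984 + D**2 + 7792*D (Y(D) = (D**2 + 7792*D) - 1*(-1984) = (D**2 + 7792*D) + 1984 = 1984 + D**2 + 7792*D)
(-4284202 + 1658093)/(-651070 + Y(-42)) = (-4284202 + 1658093)/(-651070 + (1984 + (-42)**2 + 7792*(-42))) = -2626109/(-651070 + (1984 + 1764 - 327264)) = -2626109/(-651070 - 323516) = -2626109/(-974586) = -2626109*(-1/974586) = 2626109/974586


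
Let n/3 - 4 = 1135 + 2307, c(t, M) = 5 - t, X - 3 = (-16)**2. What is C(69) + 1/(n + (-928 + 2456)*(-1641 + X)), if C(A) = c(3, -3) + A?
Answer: 149196417/2101358 ≈ 71.000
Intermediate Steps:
X = 259 (X = 3 + (-16)**2 = 3 + 256 = 259)
n = 10338 (n = 12 + 3*(1135 + 2307) = 12 + 3*3442 = 12 + 10326 = 10338)
C(A) = 2 + A (C(A) = (5 - 1*3) + A = (5 - 3) + A = 2 + A)
C(69) + 1/(n + (-928 + 2456)*(-1641 + X)) = (2 + 69) + 1/(10338 + (-928 + 2456)*(-1641 + 259)) = 71 + 1/(10338 + 1528*(-1382)) = 71 + 1/(10338 - 2111696) = 71 + 1/(-2101358) = 71 - 1/2101358 = 149196417/2101358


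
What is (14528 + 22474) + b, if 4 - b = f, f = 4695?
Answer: 32311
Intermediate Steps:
b = -4691 (b = 4 - 1*4695 = 4 - 4695 = -4691)
(14528 + 22474) + b = (14528 + 22474) - 4691 = 37002 - 4691 = 32311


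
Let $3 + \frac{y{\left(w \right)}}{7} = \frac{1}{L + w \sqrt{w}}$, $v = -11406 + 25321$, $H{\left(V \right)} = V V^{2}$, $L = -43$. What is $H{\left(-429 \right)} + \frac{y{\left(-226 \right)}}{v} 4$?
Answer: $\frac{- 248292457170294 \sqrt{226} + 47241485213845 i}{13915 \left(- 43 i + 226 \sqrt{226}\right)} \approx -7.8954 \cdot 10^{7} - 0.00024414 i$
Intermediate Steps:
$H{\left(V \right)} = V^{3}$
$v = 13915$
$y{\left(w \right)} = -21 + \frac{7}{-43 + w^{\frac{3}{2}}}$ ($y{\left(w \right)} = -21 + \frac{7}{-43 + w \sqrt{w}} = -21 + \frac{7}{-43 + w^{\frac{3}{2}}}$)
$H{\left(-429 \right)} + \frac{y{\left(-226 \right)}}{v} 4 = \left(-429\right)^{3} + \frac{7 \frac{1}{-43 + \left(-226\right)^{\frac{3}{2}}} \left(130 - 3 \left(-226\right)^{\frac{3}{2}}\right)}{13915} \cdot 4 = -78953589 + \frac{7 \left(130 - 3 \left(- 226 i \sqrt{226}\right)\right)}{-43 - 226 i \sqrt{226}} \cdot \frac{1}{13915} \cdot 4 = -78953589 + \frac{7 \left(130 + 678 i \sqrt{226}\right)}{-43 - 226 i \sqrt{226}} \cdot \frac{1}{13915} \cdot 4 = -78953589 + \frac{7 \left(130 + 678 i \sqrt{226}\right)}{13915 \left(-43 - 226 i \sqrt{226}\right)} 4 = -78953589 + \frac{28 \left(130 + 678 i \sqrt{226}\right)}{13915 \left(-43 - 226 i \sqrt{226}\right)}$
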